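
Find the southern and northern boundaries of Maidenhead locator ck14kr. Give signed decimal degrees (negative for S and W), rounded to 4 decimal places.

Field C=2, K=10: +2·20° lon, +10·10° lat → SW at lon -140°, lat 10°.
Square 1, 4: +1·2° lon, +4·1° lat → SW at lon -138°, lat 14°.
Subsquare k=10, r=17: +10·0.0833333° lon, +17·0.0416667° lat → SW at lon -137.167°, lat 14.7083°.
Cell spans 0.0833333° lon × 0.0416667° lat.
south 14.7083, north 14.7500.

14.7083, 14.7500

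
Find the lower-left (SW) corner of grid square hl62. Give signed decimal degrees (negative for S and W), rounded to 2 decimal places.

Field H=7, L=11: +7·20° lon, +11·10° lat → SW at lon -40°, lat 20°.
Square 6, 2: +6·2° lon, +2·1° lat → SW at lon -28°, lat 22°.
latitude 22.00, longitude -28.00.

22.00, -28.00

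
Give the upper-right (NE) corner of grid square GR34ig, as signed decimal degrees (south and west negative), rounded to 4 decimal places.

Field G=6, R=17: +6·20° lon, +17·10° lat → SW at lon -60°, lat 80°.
Square 3, 4: +3·2° lon, +4·1° lat → SW at lon -54°, lat 84°.
Subsquare i=8, g=6: +8·0.0833333° lon, +6·0.0416667° lat → SW at lon -53.3333°, lat 84.25°.
Cell spans 0.0833333° lon × 0.0416667° lat. NE corner is SW corner plus one full cell.
latitude 84.2917, longitude -53.2500.

84.2917, -53.2500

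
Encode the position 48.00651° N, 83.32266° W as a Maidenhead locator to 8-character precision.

Add 180° to longitude and 90° to latitude: 96.67734, 138.00651.
Field: 96.67734/20 → 4 → E, 138.00651/10 → 13 → N; chars EN.
Square: 16.67734/2 → 8, 8.00651/1 → 8; chars 88.
Subsquare: 0.67734/0.0833333 → 8 → i, 0.00651/0.0416667 → 0 → a; chars ia.
Extended square: 0.01067/0.00833333 → 1, 0.00651/0.00416667 → 1; chars 11.

EN88ia11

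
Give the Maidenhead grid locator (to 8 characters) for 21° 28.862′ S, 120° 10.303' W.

CG98vm94

Shift to the Maidenhead origin (180°W, 90°S): lon 59.82828, lat 68.51897.
Field: 59.82828/20 → 2 → C, 68.51897/10 → 6 → G; chars CG.
Square: 19.82828/2 → 9, 8.51897/1 → 8; chars 98.
Subsquare: 1.82828/0.0833333 → 21 → v, 0.51897/0.0416667 → 12 → m; chars vm.
Extended square: 0.07828/0.00833333 → 9, 0.01897/0.00416667 → 4; chars 94.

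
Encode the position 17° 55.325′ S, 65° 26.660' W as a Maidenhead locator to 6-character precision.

Offset from 180°W / 90°S: lon 114.5557°, lat 72.0779°.
Field (20°×10°, letters A–R): lon ⌊114.5557/20⌋ = 5 → F; lat ⌊72.0779/10⌋ = 7 → H.
Square (2°×1°, digits 0–9): lon ⌊14.5557/2⌋ = 7; lat ⌊2.0779/1⌋ = 2.
Subsquare (5′×2.5′, letters a–x): lon ⌊0.5557/0.0833333⌋ = 6 → g; lat ⌊0.0779/0.0416667⌋ = 1 → b.

FH72gb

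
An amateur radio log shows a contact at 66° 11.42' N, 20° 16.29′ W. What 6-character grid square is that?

Add 180° to longitude and 90° to latitude: 159.7285, 156.1903.
Field: 159.7285/20 → 7 → H, 156.1903/10 → 15 → P; chars HP.
Square: 19.7285/2 → 9, 6.1903/1 → 6; chars 96.
Subsquare: 1.7285/0.0833333 → 20 → u, 0.1903/0.0416667 → 4 → e; chars ue.

HP96ue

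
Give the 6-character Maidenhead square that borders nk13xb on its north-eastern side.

Longitude subsquare x = 23; +1 → 24, wraps to 0 = a, carry into square.
Longitude square 1; +1 → 2.
Latitude subsquare b = 1; +1 → 2 = c.

NK23ac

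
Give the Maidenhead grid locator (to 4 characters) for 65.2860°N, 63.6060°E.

MP15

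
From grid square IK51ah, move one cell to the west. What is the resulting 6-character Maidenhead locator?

IK41xh

Longitude subsquare a = 0; −1 → -1, wraps to 23 = x, carry into square.
Longitude square 5; −1 → 4.
The latitude characters are unchanged.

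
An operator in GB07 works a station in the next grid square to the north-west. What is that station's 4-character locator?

Longitude square 0; −1 → -1, wraps to 9, carry into field.
Longitude field G = 6; −1 → 5 = F.
Latitude square 7; +1 → 8.

FB98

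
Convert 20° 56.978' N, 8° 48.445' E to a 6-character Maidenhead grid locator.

Add 180° to longitude and 90° to latitude: 188.8074, 110.9496.
Field: lon ⌊188.8074/20⌋ = 9 → J; lat ⌊110.9496/10⌋ = 11 → L.
Square: lon ⌊8.8074/2⌋ = 4; lat ⌊0.9496/1⌋ = 0.
Subsquare: lon ⌊0.8074/0.0833333⌋ = 9 → j; lat ⌊0.9496/0.0416667⌋ = 22 → w.

JL40jw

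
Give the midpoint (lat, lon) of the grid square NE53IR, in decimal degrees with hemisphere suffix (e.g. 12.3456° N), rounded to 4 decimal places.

46.2708° S, 90.7083° E

Field N=13, E=4: +13·20° lon, +4·10° lat → SW at lon 80°, lat -50°.
Square 5, 3: +5·2° lon, +3·1° lat → SW at lon 90°, lat -47°.
Subsquare i=8, r=17: +8·0.0833333° lon, +17·0.0416667° lat → SW at lon 90.6667°, lat -46.2917°.
Cell spans 0.0833333° lon × 0.0416667° lat. Centre is SW corner plus half of each.
latitude 46.2708° S, longitude 90.7083° E.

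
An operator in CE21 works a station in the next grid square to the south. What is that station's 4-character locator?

Latitude square 1; −1 → 0.
The longitude characters are unchanged.

CE20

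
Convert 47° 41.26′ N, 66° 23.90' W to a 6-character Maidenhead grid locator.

FN67tq

Add 180° to longitude and 90° to latitude: 113.6017, 137.6877.
Field (20°×10°, letters A–R): 113.6017/20 → 5 → F, 137.6877/10 → 13 → N; chars FN.
Square (2°×1°, digits 0–9): 13.6017/2 → 6, 7.6877/1 → 7; chars 67.
Subsquare (5′×2.5′, letters a–x): 1.6017/0.0833333 → 19 → t, 0.6877/0.0416667 → 16 → q; chars tq.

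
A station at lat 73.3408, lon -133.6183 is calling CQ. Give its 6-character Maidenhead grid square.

Add 180° to longitude and 90° to latitude: 46.3817, 163.3408.
Field: 46.3817/20 → 2 → C, 163.3408/10 → 16 → Q; chars CQ.
Square: 6.3817/2 → 3, 3.3408/1 → 3; chars 33.
Subsquare: 0.3817/0.0833333 → 4 → e, 0.3408/0.0416667 → 8 → i; chars ei.

CQ33ei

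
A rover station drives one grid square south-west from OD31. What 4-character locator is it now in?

OD20

Longitude square 3; −1 → 2.
Latitude square 1; −1 → 0.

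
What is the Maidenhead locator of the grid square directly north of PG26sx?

PG27sa

Latitude subsquare x = 23; +1 → 24, wraps to 0 = a, carry into square.
Latitude square 6; +1 → 7.
The longitude characters are unchanged.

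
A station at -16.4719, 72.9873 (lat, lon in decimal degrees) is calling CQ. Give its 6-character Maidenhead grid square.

MH63lm

Offset from 180°W / 90°S: lon 252.9873°, lat 73.5281°.
Field: lon ⌊252.9873/20⌋ = 12 → M; lat ⌊73.5281/10⌋ = 7 → H.
Square: lon ⌊12.9873/2⌋ = 6; lat ⌊3.5281/1⌋ = 3.
Subsquare: lon ⌊0.9873/0.0833333⌋ = 11 → l; lat ⌊0.5281/0.0416667⌋ = 12 → m.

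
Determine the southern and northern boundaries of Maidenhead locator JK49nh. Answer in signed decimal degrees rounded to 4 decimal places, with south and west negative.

Field J=9, K=10: +9·20° lon, +10·10° lat → SW at lon 0°, lat 10°.
Square 4, 9: +4·2° lon, +9·1° lat → SW at lon 8°, lat 19°.
Subsquare n=13, h=7: +13·0.0833333° lon, +7·0.0416667° lat → SW at lon 9.08333°, lat 19.2917°.
Cell spans 0.0833333° lon × 0.0416667° lat.
south 19.2917, north 19.3333.

19.2917, 19.3333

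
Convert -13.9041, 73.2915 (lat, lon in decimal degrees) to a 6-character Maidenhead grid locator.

MH66pc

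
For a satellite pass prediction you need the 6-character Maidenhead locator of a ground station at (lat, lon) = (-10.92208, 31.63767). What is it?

Add 180° to longitude and 90° to latitude: 211.6377, 79.0779.
Field (20°×10°, letters A–R): lon ⌊211.6377/20⌋ = 10 → K; lat ⌊79.0779/10⌋ = 7 → H.
Square (2°×1°, digits 0–9): lon ⌊11.6377/2⌋ = 5; lat ⌊9.0779/1⌋ = 9.
Subsquare (5′×2.5′, letters a–x): lon ⌊1.6377/0.0833333⌋ = 19 → t; lat ⌊0.0779/0.0416667⌋ = 1 → b.

KH59tb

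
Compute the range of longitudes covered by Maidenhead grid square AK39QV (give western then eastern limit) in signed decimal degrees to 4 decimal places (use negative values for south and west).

-172.6667, -172.5833

Field A=0, K=10: +0·20° lon, +10·10° lat → SW at lon -180°, lat 10°.
Square 3, 9: +3·2° lon, +9·1° lat → SW at lon -174°, lat 19°.
Subsquare q=16, v=21: +16·0.0833333° lon, +21·0.0416667° lat → SW at lon -172.667°, lat 19.875°.
Cell spans 0.0833333° lon × 0.0416667° lat.
west -172.6667, east -172.5833.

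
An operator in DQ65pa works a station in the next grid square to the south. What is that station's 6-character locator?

Latitude subsquare a = 0; −1 → -1, wraps to 23 = x, carry into square.
Latitude square 5; −1 → 4.
The longitude characters are unchanged.

DQ64px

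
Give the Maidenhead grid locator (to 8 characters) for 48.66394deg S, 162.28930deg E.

RE11di40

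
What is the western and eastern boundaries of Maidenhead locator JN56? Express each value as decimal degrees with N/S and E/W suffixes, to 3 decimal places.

10.000° E, 12.000° E

Field J=9, N=13: +9·20° lon, +13·10° lat → SW at lon 0°, lat 40°.
Square 5, 6: +5·2° lon, +6·1° lat → SW at lon 10°, lat 46°.
Cell spans 2° lon × 1° lat.
west 10.000° E, east 12.000° E.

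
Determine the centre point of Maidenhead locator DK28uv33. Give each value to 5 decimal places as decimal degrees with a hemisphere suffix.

18.88958° N, 114.30417° W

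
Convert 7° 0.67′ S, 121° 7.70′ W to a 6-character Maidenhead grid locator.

Shift to the Maidenhead origin (180°W, 90°S): lon 58.8717, lat 82.9888.
Field (20°×10°, letters A–R): 58.8717/20 → 2 → C, 82.9888/10 → 8 → I; chars CI.
Square (2°×1°, digits 0–9): 18.8717/2 → 9, 2.9888/1 → 2; chars 92.
Subsquare (5′×2.5′, letters a–x): 0.8717/0.0833333 → 10 → k, 0.9888/0.0416667 → 23 → x; chars kx.

CI92kx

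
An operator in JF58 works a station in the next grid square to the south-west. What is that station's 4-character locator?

Longitude square 5; −1 → 4.
Latitude square 8; −1 → 7.

JF47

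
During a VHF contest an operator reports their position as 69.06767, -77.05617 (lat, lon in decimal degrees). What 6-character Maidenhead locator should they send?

FP19lb

Shift to the Maidenhead origin (180°W, 90°S): lon 102.9438, lat 159.0677.
Field: lon ⌊102.9438/20⌋ = 5 → F; lat ⌊159.0677/10⌋ = 15 → P.
Square: lon ⌊2.9438/2⌋ = 1; lat ⌊9.0677/1⌋ = 9.
Subsquare: lon ⌊0.9438/0.0833333⌋ = 11 → l; lat ⌊0.0677/0.0416667⌋ = 1 → b.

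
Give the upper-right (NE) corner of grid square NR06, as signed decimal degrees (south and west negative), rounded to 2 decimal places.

87.00, 82.00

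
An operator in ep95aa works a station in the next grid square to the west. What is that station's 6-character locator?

EP85xa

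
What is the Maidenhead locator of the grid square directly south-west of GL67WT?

Longitude subsquare w = 22; −1 → 21 = v.
Latitude subsquare t = 19; −1 → 18 = s.

GL67vs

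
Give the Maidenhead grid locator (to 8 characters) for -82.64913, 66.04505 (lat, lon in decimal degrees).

Offset from 180°W / 90°S: lon 246.04505°, lat 7.35087°.
Field: 246.04505/20 → 12 → M, 7.35087/10 → 0 → A; chars MA.
Square: 6.04505/2 → 3, 7.35087/1 → 7; chars 37.
Subsquare: 0.04505/0.0833333 → 0 → a, 0.35087/0.0416667 → 8 → i; chars ai.
Extended square: 0.04505/0.00833333 → 5, 0.01754/0.00416667 → 4; chars 54.

MA37ai54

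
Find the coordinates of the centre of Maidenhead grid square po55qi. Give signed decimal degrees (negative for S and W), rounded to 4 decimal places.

Field P=15, O=14: +15·20° lon, +14·10° lat → SW at lon 120°, lat 50°.
Square 5, 5: +5·2° lon, +5·1° lat → SW at lon 130°, lat 55°.
Subsquare q=16, i=8: +16·0.0833333° lon, +8·0.0416667° lat → SW at lon 131.333°, lat 55.3333°.
Cell spans 0.0833333° lon × 0.0416667° lat. Centre is SW corner plus half of each.
latitude 55.3542, longitude 131.3750.

55.3542, 131.3750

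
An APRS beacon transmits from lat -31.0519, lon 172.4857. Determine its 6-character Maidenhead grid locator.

RF68fw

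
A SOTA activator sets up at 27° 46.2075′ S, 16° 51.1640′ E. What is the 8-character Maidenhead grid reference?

JG82kf25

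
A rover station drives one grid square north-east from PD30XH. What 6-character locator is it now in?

Longitude subsquare x = 23; +1 → 24, wraps to 0 = a, carry into square.
Longitude square 3; +1 → 4.
Latitude subsquare h = 7; +1 → 8 = i.

PD40ai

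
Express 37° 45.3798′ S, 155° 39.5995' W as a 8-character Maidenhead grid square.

BF22ef08

Add 180° to longitude and 90° to latitude: 24.34001, 52.24367.
Field (20°×10°, letters A–R): 24.34001/20 → 1 → B, 52.24367/10 → 5 → F; chars BF.
Square (2°×1°, digits 0–9): 4.34001/2 → 2, 2.24367/1 → 2; chars 22.
Subsquare (5′×2.5′, letters a–x): 0.34001/0.0833333 → 4 → e, 0.24367/0.0416667 → 5 → f; chars ef.
Extended square (30″×15″, digits 0–9): 0.00668/0.00833333 → 0, 0.03534/0.00416667 → 8; chars 08.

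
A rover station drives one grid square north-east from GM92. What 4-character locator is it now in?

HM03

Longitude square 9; +1 → 10, wraps to 0, carry into field.
Longitude field G = 6; +1 → 7 = H.
Latitude square 2; +1 → 3.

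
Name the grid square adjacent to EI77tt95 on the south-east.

Longitude extended square 9; +1 → 10, wraps to 0, carry into subsquare.
Longitude subsquare t = 19; +1 → 20 = u.
Latitude extended square 5; −1 → 4.

EI77ut04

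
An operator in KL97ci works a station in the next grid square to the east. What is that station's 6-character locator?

Longitude subsquare c = 2; +1 → 3 = d.
The latitude characters are unchanged.

KL97di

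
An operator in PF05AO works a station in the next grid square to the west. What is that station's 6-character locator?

Longitude subsquare a = 0; −1 → -1, wraps to 23 = x, carry into square.
Longitude square 0; −1 → -1, wraps to 9, carry into field.
Longitude field P = 15; −1 → 14 = O.
The latitude characters are unchanged.

OF95xo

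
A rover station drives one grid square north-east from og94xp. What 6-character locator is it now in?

Longitude subsquare x = 23; +1 → 24, wraps to 0 = a, carry into square.
Longitude square 9; +1 → 10, wraps to 0, carry into field.
Longitude field O = 14; +1 → 15 = P.
Latitude subsquare p = 15; +1 → 16 = q.

PG04aq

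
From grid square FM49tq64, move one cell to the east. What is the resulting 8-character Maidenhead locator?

FM49tq74

Longitude extended square 6; +1 → 7.
The latitude characters are unchanged.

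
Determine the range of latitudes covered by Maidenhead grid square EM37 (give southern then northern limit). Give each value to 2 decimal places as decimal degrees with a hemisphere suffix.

Field E=4, M=12: +4·20° lon, +12·10° lat → SW at lon -100°, lat 30°.
Square 3, 7: +3·2° lon, +7·1° lat → SW at lon -94°, lat 37°.
Cell spans 2° lon × 1° lat.
south 37.00° N, north 38.00° N.

37.00° N, 38.00° N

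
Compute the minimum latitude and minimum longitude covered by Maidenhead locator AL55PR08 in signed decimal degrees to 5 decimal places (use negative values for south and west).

25.74167, -168.75000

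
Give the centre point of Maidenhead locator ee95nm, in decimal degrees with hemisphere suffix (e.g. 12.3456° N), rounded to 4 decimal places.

44.4792° S, 80.8750° W

Field E=4, E=4: +4·20° lon, +4·10° lat → SW at lon -100°, lat -50°.
Square 9, 5: +9·2° lon, +5·1° lat → SW at lon -82°, lat -45°.
Subsquare n=13, m=12: +13·0.0833333° lon, +12·0.0416667° lat → SW at lon -80.9167°, lat -44.5°.
Cell spans 0.0833333° lon × 0.0416667° lat. Centre is SW corner plus half of each.
latitude 44.4792° S, longitude 80.8750° W.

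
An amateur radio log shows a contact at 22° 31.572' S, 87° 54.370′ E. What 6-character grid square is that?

NG37wl

Add 180° to longitude and 90° to latitude: 267.9062, 67.4738.
Field (20°×10°, letters A–R): 267.9062/20 → 13 → N, 67.4738/10 → 6 → G; chars NG.
Square (2°×1°, digits 0–9): 7.9062/2 → 3, 7.4738/1 → 7; chars 37.
Subsquare (5′×2.5′, letters a–x): 1.9062/0.0833333 → 22 → w, 0.4738/0.0416667 → 11 → l; chars wl.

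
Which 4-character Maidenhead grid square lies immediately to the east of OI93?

Longitude square 9; +1 → 10, wraps to 0, carry into field.
Longitude field O = 14; +1 → 15 = P.
The latitude characters are unchanged.

PI03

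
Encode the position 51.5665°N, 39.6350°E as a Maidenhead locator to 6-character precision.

Offset from 180°W / 90°S: lon 219.6350°, lat 141.5665°.
Field (20°×10°, letters A–R): 219.6350/20 → 10 → K, 141.5665/10 → 14 → O; chars KO.
Square (2°×1°, digits 0–9): 19.6350/2 → 9, 1.5665/1 → 1; chars 91.
Subsquare (5′×2.5′, letters a–x): 1.6350/0.0833333 → 19 → t, 0.5665/0.0416667 → 13 → n; chars tn.

KO91tn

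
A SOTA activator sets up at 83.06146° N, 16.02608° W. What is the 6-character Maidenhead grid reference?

IR13xb

Shift to the Maidenhead origin (180°W, 90°S): lon 163.9739, lat 173.0615.
Field: 163.9739/20 → 8 → I, 173.0615/10 → 17 → R; chars IR.
Square: 3.9739/2 → 1, 3.0615/1 → 3; chars 13.
Subsquare: 1.9739/0.0833333 → 23 → x, 0.0615/0.0416667 → 1 → b; chars xb.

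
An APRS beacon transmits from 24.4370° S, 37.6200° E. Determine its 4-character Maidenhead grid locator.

KG85

Offset from 180°W / 90°S: lon 217.62°, lat 65.56°.
Field: lon ⌊217.62/20⌋ = 10 → K; lat ⌊65.56/10⌋ = 6 → G.
Square: lon ⌊17.62/2⌋ = 8; lat ⌊5.56/1⌋ = 5.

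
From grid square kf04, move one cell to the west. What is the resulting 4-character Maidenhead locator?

JF94

Longitude square 0; −1 → -1, wraps to 9, carry into field.
Longitude field K = 10; −1 → 9 = J.
The latitude characters are unchanged.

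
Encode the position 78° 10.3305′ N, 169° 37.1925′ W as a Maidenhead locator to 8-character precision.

Add 180° to longitude and 90° to latitude: 10.38012, 168.17217.
Field: 10.38012/20 → 0 → A, 168.17217/10 → 16 → Q; chars AQ.
Square: 10.38012/2 → 5, 8.17217/1 → 8; chars 58.
Subsquare: 0.38012/0.0833333 → 4 → e, 0.17217/0.0416667 → 4 → e; chars ee.
Extended square: 0.04679/0.00833333 → 5, 0.00551/0.00416667 → 1; chars 51.

AQ58ee51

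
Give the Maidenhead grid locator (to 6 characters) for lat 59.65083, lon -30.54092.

HO49rp

Add 180° to longitude and 90° to latitude: 149.4591, 149.6508.
Field (20°×10°, letters A–R): lon ⌊149.4591/20⌋ = 7 → H; lat ⌊149.6508/10⌋ = 14 → O.
Square (2°×1°, digits 0–9): lon ⌊9.4591/2⌋ = 4; lat ⌊9.6508/1⌋ = 9.
Subsquare (5′×2.5′, letters a–x): lon ⌊1.4591/0.0833333⌋ = 17 → r; lat ⌊0.6508/0.0416667⌋ = 15 → p.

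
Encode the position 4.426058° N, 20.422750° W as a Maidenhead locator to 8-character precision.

Shift to the Maidenhead origin (180°W, 90°S): lon 159.57725, lat 94.42606.
Field: 159.57725/20 → 7 → H, 94.42606/10 → 9 → J; chars HJ.
Square: 19.57725/2 → 9, 4.42606/1 → 4; chars 94.
Subsquare: 1.57725/0.0833333 → 18 → s, 0.42606/0.0416667 → 10 → k; chars sk.
Extended square: 0.07725/0.00833333 → 9, 0.00939/0.00416667 → 2; chars 92.

HJ94sk92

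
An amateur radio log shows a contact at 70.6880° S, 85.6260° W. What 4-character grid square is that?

Shift to the Maidenhead origin (180°W, 90°S): lon 94.37, lat 19.31.
Field: lon ⌊94.37/20⌋ = 4 → E; lat ⌊19.31/10⌋ = 1 → B.
Square: lon ⌊14.37/2⌋ = 7; lat ⌊9.31/1⌋ = 9.

EB79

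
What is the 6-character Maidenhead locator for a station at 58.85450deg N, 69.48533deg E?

MO48ru

Offset from 180°W / 90°S: lon 249.4853°, lat 148.8545°.
Field: lon ⌊249.4853/20⌋ = 12 → M; lat ⌊148.8545/10⌋ = 14 → O.
Square: lon ⌊9.4853/2⌋ = 4; lat ⌊8.8545/1⌋ = 8.
Subsquare: lon ⌊1.4853/0.0833333⌋ = 17 → r; lat ⌊0.8545/0.0416667⌋ = 20 → u.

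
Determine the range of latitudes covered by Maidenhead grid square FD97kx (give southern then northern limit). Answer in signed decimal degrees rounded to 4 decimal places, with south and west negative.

Field F=5, D=3: +5·20° lon, +3·10° lat → SW at lon -80°, lat -60°.
Square 9, 7: +9·2° lon, +7·1° lat → SW at lon -62°, lat -53°.
Subsquare k=10, x=23: +10·0.0833333° lon, +23·0.0416667° lat → SW at lon -61.1667°, lat -52.0417°.
Cell spans 0.0833333° lon × 0.0416667° lat.
south -52.0417, north -52.0000.

-52.0417, -52.0000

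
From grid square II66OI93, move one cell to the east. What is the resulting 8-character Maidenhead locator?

II66pi03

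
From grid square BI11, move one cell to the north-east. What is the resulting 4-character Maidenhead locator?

BI22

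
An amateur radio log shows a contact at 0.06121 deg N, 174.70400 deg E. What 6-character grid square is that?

RJ70ib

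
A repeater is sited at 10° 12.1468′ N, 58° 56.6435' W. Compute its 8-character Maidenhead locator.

GK00me68

Offset from 180°W / 90°S: lon 121.05594°, lat 100.20245°.
Field: 121.05594/20 → 6 → G, 100.20245/10 → 10 → K; chars GK.
Square: 1.05594/2 → 0, 0.20245/1 → 0; chars 00.
Subsquare: 1.05594/0.0833333 → 12 → m, 0.20245/0.0416667 → 4 → e; chars me.
Extended square: 0.05594/0.00833333 → 6, 0.03578/0.00416667 → 8; chars 68.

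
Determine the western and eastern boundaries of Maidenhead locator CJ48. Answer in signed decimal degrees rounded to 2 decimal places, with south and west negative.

-132.00, -130.00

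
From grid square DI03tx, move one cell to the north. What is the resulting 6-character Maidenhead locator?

Latitude subsquare x = 23; +1 → 24, wraps to 0 = a, carry into square.
Latitude square 3; +1 → 4.
The longitude characters are unchanged.

DI04ta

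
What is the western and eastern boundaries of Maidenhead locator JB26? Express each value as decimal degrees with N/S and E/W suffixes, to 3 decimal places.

4.000° E, 6.000° E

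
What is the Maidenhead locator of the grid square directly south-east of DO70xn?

DO80am

Longitude subsquare x = 23; +1 → 24, wraps to 0 = a, carry into square.
Longitude square 7; +1 → 8.
Latitude subsquare n = 13; −1 → 12 = m.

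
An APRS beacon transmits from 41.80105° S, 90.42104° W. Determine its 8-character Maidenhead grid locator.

EE48se97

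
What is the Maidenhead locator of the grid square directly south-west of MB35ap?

MB25xo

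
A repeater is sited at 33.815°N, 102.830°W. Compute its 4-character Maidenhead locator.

DM83

Add 180° to longitude and 90° to latitude: 77.17, 123.81.
Field: 77.17/20 → 3 → D, 123.81/10 → 12 → M; chars DM.
Square: 17.17/2 → 8, 3.81/1 → 3; chars 83.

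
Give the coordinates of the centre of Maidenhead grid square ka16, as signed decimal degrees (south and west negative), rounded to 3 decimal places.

-83.500, 23.000

Field K=10, A=0: +10·20° lon, +0·10° lat → SW at lon 20°, lat -90°.
Square 1, 6: +1·2° lon, +6·1° lat → SW at lon 22°, lat -84°.
Cell spans 2° lon × 1° lat. Centre is SW corner plus half of each.
latitude -83.500, longitude 23.000.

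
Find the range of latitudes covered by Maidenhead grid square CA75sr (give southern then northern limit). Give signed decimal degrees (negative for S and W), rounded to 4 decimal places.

Field C=2, A=0: +2·20° lon, +0·10° lat → SW at lon -140°, lat -90°.
Square 7, 5: +7·2° lon, +5·1° lat → SW at lon -126°, lat -85°.
Subsquare s=18, r=17: +18·0.0833333° lon, +17·0.0416667° lat → SW at lon -124.5°, lat -84.2917°.
Cell spans 0.0833333° lon × 0.0416667° lat.
south -84.2917, north -84.2500.

-84.2917, -84.2500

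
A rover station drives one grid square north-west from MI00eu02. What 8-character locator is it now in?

MI00du93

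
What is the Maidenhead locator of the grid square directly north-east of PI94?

Longitude square 9; +1 → 10, wraps to 0, carry into field.
Longitude field P = 15; +1 → 16 = Q.
Latitude square 4; +1 → 5.

QI05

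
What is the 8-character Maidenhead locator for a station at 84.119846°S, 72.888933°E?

Offset from 180°W / 90°S: lon 252.88893°, lat 5.88015°.
Field: lon ⌊252.88893/20⌋ = 12 → M; lat ⌊5.88015/10⌋ = 0 → A.
Square: lon ⌊12.88893/2⌋ = 6; lat ⌊5.88015/1⌋ = 5.
Subsquare: lon ⌊0.88893/0.0833333⌋ = 10 → k; lat ⌊0.88015/0.0416667⌋ = 21 → v.
Extended square: lon ⌊0.05560/0.00833333⌋ = 6; lat ⌊0.00515/0.00416667⌋ = 1.

MA65kv61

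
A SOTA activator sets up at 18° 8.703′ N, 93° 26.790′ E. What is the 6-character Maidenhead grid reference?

Add 180° to longitude and 90° to latitude: 273.4465, 108.1450.
Field: 273.4465/20 → 13 → N, 108.1450/10 → 10 → K; chars NK.
Square: 13.4465/2 → 6, 8.1450/1 → 8; chars 68.
Subsquare: 1.4465/0.0833333 → 17 → r, 0.1450/0.0416667 → 3 → d; chars rd.

NK68rd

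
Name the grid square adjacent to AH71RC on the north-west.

Longitude subsquare r = 17; −1 → 16 = q.
Latitude subsquare c = 2; +1 → 3 = d.

AH71qd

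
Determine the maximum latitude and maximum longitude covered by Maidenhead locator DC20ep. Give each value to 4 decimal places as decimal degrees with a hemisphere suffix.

Field D=3, C=2: +3·20° lon, +2·10° lat → SW at lon -120°, lat -70°.
Square 2, 0: +2·2° lon, +0·1° lat → SW at lon -116°, lat -70°.
Subsquare e=4, p=15: +4·0.0833333° lon, +15·0.0416667° lat → SW at lon -115.667°, lat -69.375°.
Cell spans 0.0833333° lon × 0.0416667° lat. NE corner is SW corner plus one full cell.
latitude 69.3333° S, longitude 115.5833° W.

69.3333° S, 115.5833° W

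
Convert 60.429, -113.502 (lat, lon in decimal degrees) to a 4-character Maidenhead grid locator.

DP30

Add 180° to longitude and 90° to latitude: 66.50, 150.43.
Field: lon ⌊66.50/20⌋ = 3 → D; lat ⌊150.43/10⌋ = 15 → P.
Square: lon ⌊6.50/2⌋ = 3; lat ⌊0.43/1⌋ = 0.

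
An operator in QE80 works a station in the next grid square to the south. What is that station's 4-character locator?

QD89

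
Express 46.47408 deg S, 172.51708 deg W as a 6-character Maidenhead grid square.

AE33rm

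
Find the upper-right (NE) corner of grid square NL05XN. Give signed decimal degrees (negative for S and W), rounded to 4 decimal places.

Field N=13, L=11: +13·20° lon, +11·10° lat → SW at lon 80°, lat 20°.
Square 0, 5: +0·2° lon, +5·1° lat → SW at lon 80°, lat 25°.
Subsquare x=23, n=13: +23·0.0833333° lon, +13·0.0416667° lat → SW at lon 81.9167°, lat 25.5417°.
Cell spans 0.0833333° lon × 0.0416667° lat. NE corner is SW corner plus one full cell.
latitude 25.5833, longitude 82.0000.

25.5833, 82.0000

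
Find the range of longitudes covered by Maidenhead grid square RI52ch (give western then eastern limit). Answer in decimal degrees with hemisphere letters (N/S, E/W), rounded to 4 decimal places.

Field R=17, I=8: +17·20° lon, +8·10° lat → SW at lon 160°, lat -10°.
Square 5, 2: +5·2° lon, +2·1° lat → SW at lon 170°, lat -8°.
Subsquare c=2, h=7: +2·0.0833333° lon, +7·0.0416667° lat → SW at lon 170.167°, lat -7.70833°.
Cell spans 0.0833333° lon × 0.0416667° lat.
west 170.1667° E, east 170.2500° E.

170.1667° E, 170.2500° E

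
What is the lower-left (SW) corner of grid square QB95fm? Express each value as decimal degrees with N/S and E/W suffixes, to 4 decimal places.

74.5000° S, 158.4167° E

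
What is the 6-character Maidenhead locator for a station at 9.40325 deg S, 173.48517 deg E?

Offset from 180°W / 90°S: lon 353.4852°, lat 80.5968°.
Field: 353.4852/20 → 17 → R, 80.5968/10 → 8 → I; chars RI.
Square: 13.4852/2 → 6, 0.5968/1 → 0; chars 60.
Subsquare: 1.4852/0.0833333 → 17 → r, 0.5968/0.0416667 → 14 → o; chars ro.

RI60ro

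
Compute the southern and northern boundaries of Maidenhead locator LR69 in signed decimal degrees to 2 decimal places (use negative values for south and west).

89.00, 90.00

Field L=11, R=17: +11·20° lon, +17·10° lat → SW at lon 40°, lat 80°.
Square 6, 9: +6·2° lon, +9·1° lat → SW at lon 52°, lat 89°.
Cell spans 2° lon × 1° lat.
south 89.00, north 90.00.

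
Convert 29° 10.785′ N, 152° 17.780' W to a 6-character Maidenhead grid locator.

Shift to the Maidenhead origin (180°W, 90°S): lon 27.7037, lat 119.1797.
Field: lon ⌊27.7037/20⌋ = 1 → B; lat ⌊119.1797/10⌋ = 11 → L.
Square: lon ⌊7.7037/2⌋ = 3; lat ⌊9.1797/1⌋ = 9.
Subsquare: lon ⌊1.7037/0.0833333⌋ = 20 → u; lat ⌊0.1797/0.0416667⌋ = 4 → e.

BL39ue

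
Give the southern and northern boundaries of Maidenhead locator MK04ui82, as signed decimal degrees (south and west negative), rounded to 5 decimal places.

14.34167, 14.34583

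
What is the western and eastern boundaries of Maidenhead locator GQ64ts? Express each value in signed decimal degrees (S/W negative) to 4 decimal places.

-46.4167, -46.3333

Field G=6, Q=16: +6·20° lon, +16·10° lat → SW at lon -60°, lat 70°.
Square 6, 4: +6·2° lon, +4·1° lat → SW at lon -48°, lat 74°.
Subsquare t=19, s=18: +19·0.0833333° lon, +18·0.0416667° lat → SW at lon -46.4167°, lat 74.75°.
Cell spans 0.0833333° lon × 0.0416667° lat.
west -46.4167, east -46.3333.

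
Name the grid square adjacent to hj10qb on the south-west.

HJ10pa

Longitude subsquare q = 16; −1 → 15 = p.
Latitude subsquare b = 1; −1 → 0 = a.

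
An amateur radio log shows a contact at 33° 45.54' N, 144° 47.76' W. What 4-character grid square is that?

Shift to the Maidenhead origin (180°W, 90°S): lon 35.20, lat 123.76.
Field (20°×10°, letters A–R): lon ⌊35.20/20⌋ = 1 → B; lat ⌊123.76/10⌋ = 12 → M.
Square (2°×1°, digits 0–9): lon ⌊15.20/2⌋ = 7; lat ⌊3.76/1⌋ = 3.

BM73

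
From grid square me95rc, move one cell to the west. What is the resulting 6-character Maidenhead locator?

ME95qc

Longitude subsquare r = 17; −1 → 16 = q.
The latitude characters are unchanged.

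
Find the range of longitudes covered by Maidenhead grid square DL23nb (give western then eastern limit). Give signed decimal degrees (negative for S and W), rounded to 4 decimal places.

Field D=3, L=11: +3·20° lon, +11·10° lat → SW at lon -120°, lat 20°.
Square 2, 3: +2·2° lon, +3·1° lat → SW at lon -116°, lat 23°.
Subsquare n=13, b=1: +13·0.0833333° lon, +1·0.0416667° lat → SW at lon -114.917°, lat 23.0417°.
Cell spans 0.0833333° lon × 0.0416667° lat.
west -114.9167, east -114.8333.

-114.9167, -114.8333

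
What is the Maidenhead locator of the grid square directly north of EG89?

Latitude square 9; +1 → 10, wraps to 0, carry into field.
Latitude field G = 6; +1 → 7 = H.
The longitude characters are unchanged.

EH80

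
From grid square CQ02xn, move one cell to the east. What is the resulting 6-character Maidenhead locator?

CQ12an

Longitude subsquare x = 23; +1 → 24, wraps to 0 = a, carry into square.
Longitude square 0; +1 → 1.
The latitude characters are unchanged.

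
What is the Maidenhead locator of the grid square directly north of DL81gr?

DL81gs

Latitude subsquare r = 17; +1 → 18 = s.
The longitude characters are unchanged.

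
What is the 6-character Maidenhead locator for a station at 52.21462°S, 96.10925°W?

ED17ws

Shift to the Maidenhead origin (180°W, 90°S): lon 83.8907, lat 37.7854.
Field: 83.8907/20 → 4 → E, 37.7854/10 → 3 → D; chars ED.
Square: 3.8907/2 → 1, 7.7854/1 → 7; chars 17.
Subsquare: 1.8907/0.0833333 → 22 → w, 0.7854/0.0416667 → 18 → s; chars ws.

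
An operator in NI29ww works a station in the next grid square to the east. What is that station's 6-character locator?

NI29xw

Longitude subsquare w = 22; +1 → 23 = x.
The latitude characters are unchanged.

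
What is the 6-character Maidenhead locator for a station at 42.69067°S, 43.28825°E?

LE17ph

Add 180° to longitude and 90° to latitude: 223.2883, 47.3093.
Field: lon ⌊223.2883/20⌋ = 11 → L; lat ⌊47.3093/10⌋ = 4 → E.
Square: lon ⌊3.2883/2⌋ = 1; lat ⌊7.3093/1⌋ = 7.
Subsquare: lon ⌊1.2883/0.0833333⌋ = 15 → p; lat ⌊0.3093/0.0416667⌋ = 7 → h.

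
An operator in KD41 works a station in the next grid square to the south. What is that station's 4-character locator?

KD40

Latitude square 1; −1 → 0.
The longitude characters are unchanged.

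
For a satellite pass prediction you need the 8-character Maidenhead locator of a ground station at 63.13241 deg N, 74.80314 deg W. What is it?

Add 180° to longitude and 90° to latitude: 105.19686, 153.13241.
Field: lon ⌊105.19686/20⌋ = 5 → F; lat ⌊153.13241/10⌋ = 15 → P.
Square: lon ⌊5.19686/2⌋ = 2; lat ⌊3.13241/1⌋ = 3.
Subsquare: lon ⌊1.19686/0.0833333⌋ = 14 → o; lat ⌊0.13241/0.0416667⌋ = 3 → d.
Extended square: lon ⌊0.03019/0.00833333⌋ = 3; lat ⌊0.00741/0.00416667⌋ = 1.

FP23od31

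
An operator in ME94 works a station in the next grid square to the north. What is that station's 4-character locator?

ME95

Latitude square 4; +1 → 5.
The longitude characters are unchanged.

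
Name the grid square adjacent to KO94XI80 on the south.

KO94xh89

Latitude extended square 0; −1 → -1, wraps to 9, carry into subsquare.
Latitude subsquare i = 8; −1 → 7 = h.
The longitude characters are unchanged.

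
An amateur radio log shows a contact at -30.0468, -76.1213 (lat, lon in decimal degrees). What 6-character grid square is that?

Offset from 180°W / 90°S: lon 103.8787°, lat 59.9532°.
Field: lon ⌊103.8787/20⌋ = 5 → F; lat ⌊59.9532/10⌋ = 5 → F.
Square: lon ⌊3.8787/2⌋ = 1; lat ⌊9.9532/1⌋ = 9.
Subsquare: lon ⌊1.8787/0.0833333⌋ = 22 → w; lat ⌊0.9532/0.0416667⌋ = 22 → w.

FF19ww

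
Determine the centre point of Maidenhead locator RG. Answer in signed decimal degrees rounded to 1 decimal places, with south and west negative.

-25.0, 170.0

Field R=17, G=6: +17·20° lon, +6·10° lat → SW at lon 160°, lat -30°.
Cell spans 20° lon × 10° lat. Centre is SW corner plus half of each.
latitude -25.0, longitude 170.0.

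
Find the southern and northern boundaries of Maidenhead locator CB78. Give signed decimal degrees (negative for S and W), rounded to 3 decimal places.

Field C=2, B=1: +2·20° lon, +1·10° lat → SW at lon -140°, lat -80°.
Square 7, 8: +7·2° lon, +8·1° lat → SW at lon -126°, lat -72°.
Cell spans 2° lon × 1° lat.
south -72.000, north -71.000.

-72.000, -71.000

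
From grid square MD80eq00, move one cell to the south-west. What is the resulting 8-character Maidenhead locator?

MD80dp99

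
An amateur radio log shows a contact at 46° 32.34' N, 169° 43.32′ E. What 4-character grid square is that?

Add 180° to longitude and 90° to latitude: 349.72, 136.54.
Field: lon ⌊349.72/20⌋ = 17 → R; lat ⌊136.54/10⌋ = 13 → N.
Square: lon ⌊9.72/2⌋ = 4; lat ⌊6.54/1⌋ = 6.

RN46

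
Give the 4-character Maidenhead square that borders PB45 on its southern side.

PB44

Latitude square 5; −1 → 4.
The longitude characters are unchanged.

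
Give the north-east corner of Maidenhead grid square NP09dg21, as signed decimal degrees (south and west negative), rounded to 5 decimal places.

69.25833, 80.27500

Field N=13, P=15: +13·20° lon, +15·10° lat → SW at lon 80°, lat 60°.
Square 0, 9: +0·2° lon, +9·1° lat → SW at lon 80°, lat 69°.
Subsquare d=3, g=6: +3·0.0833333° lon, +6·0.0416667° lat → SW at lon 80.25°, lat 69.25°.
Extended square 2, 1: +2·0.00833333° lon, +1·0.00416667° lat → SW at lon 80.2667°, lat 69.2542°.
Cell spans 0.00833333° lon × 0.00416667° lat. NE corner is SW corner plus one full cell.
latitude 69.25833, longitude 80.27500.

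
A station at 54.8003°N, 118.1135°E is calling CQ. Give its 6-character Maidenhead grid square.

OO94bt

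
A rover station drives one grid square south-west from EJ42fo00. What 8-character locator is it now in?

EJ42en99

Longitude extended square 0; −1 → -1, wraps to 9, carry into subsquare.
Longitude subsquare f = 5; −1 → 4 = e.
Latitude extended square 0; −1 → -1, wraps to 9, carry into subsquare.
Latitude subsquare o = 14; −1 → 13 = n.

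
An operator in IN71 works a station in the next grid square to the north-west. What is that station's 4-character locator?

IN62

Longitude square 7; −1 → 6.
Latitude square 1; +1 → 2.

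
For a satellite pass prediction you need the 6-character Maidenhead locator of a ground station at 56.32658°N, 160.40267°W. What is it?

AO96th

Offset from 180°W / 90°S: lon 19.5973°, lat 146.3266°.
Field: 19.5973/20 → 0 → A, 146.3266/10 → 14 → O; chars AO.
Square: 19.5973/2 → 9, 6.3266/1 → 6; chars 96.
Subsquare: 1.5973/0.0833333 → 19 → t, 0.3266/0.0416667 → 7 → h; chars th.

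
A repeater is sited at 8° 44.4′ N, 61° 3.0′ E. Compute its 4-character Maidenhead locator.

MJ08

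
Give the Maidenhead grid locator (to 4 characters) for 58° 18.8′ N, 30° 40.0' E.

KO58

Add 180° to longitude and 90° to latitude: 210.67, 148.31.
Field: 210.67/20 → 10 → K, 148.31/10 → 14 → O; chars KO.
Square: 10.67/2 → 5, 8.31/1 → 8; chars 58.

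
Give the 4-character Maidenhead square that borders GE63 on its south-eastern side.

Longitude square 6; +1 → 7.
Latitude square 3; −1 → 2.

GE72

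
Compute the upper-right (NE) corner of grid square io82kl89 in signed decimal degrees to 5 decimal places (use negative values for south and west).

Field I=8, O=14: +8·20° lon, +14·10° lat → SW at lon -20°, lat 50°.
Square 8, 2: +8·2° lon, +2·1° lat → SW at lon -4°, lat 52°.
Subsquare k=10, l=11: +10·0.0833333° lon, +11·0.0416667° lat → SW at lon -3.16667°, lat 52.4583°.
Extended square 8, 9: +8·0.00833333° lon, +9·0.00416667° lat → SW at lon -3.1°, lat 52.4958°.
Cell spans 0.00833333° lon × 0.00416667° lat. NE corner is SW corner plus one full cell.
latitude 52.50000, longitude -3.09167.

52.50000, -3.09167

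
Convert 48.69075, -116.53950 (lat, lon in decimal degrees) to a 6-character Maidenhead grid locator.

Shift to the Maidenhead origin (180°W, 90°S): lon 63.4605, lat 138.6908.
Field: 63.4605/20 → 3 → D, 138.6908/10 → 13 → N; chars DN.
Square: 3.4605/2 → 1, 8.6908/1 → 8; chars 18.
Subsquare: 1.4605/0.0833333 → 17 → r, 0.6908/0.0416667 → 16 → q; chars rq.

DN18rq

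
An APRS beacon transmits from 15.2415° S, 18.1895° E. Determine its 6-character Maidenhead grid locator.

JH94cs

Shift to the Maidenhead origin (180°W, 90°S): lon 198.1895, lat 74.7585.
Field: 198.1895/20 → 9 → J, 74.7585/10 → 7 → H; chars JH.
Square: 18.1895/2 → 9, 4.7585/1 → 4; chars 94.
Subsquare: 0.1895/0.0833333 → 2 → c, 0.7585/0.0416667 → 18 → s; chars cs.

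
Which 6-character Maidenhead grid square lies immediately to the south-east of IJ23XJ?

Longitude subsquare x = 23; +1 → 24, wraps to 0 = a, carry into square.
Longitude square 2; +1 → 3.
Latitude subsquare j = 9; −1 → 8 = i.

IJ33ai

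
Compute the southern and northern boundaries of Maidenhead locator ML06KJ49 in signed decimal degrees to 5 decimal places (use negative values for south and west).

26.41250, 26.41667

Field M=12, L=11: +12·20° lon, +11·10° lat → SW at lon 60°, lat 20°.
Square 0, 6: +0·2° lon, +6·1° lat → SW at lon 60°, lat 26°.
Subsquare k=10, j=9: +10·0.0833333° lon, +9·0.0416667° lat → SW at lon 60.8333°, lat 26.375°.
Extended square 4, 9: +4·0.00833333° lon, +9·0.00416667° lat → SW at lon 60.8667°, lat 26.4125°.
Cell spans 0.00833333° lon × 0.00416667° lat.
south 26.41250, north 26.41667.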